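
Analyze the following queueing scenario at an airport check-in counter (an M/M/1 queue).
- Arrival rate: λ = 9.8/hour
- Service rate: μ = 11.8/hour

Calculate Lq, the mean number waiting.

ρ = λ/μ = 9.8/11.8 = 0.8305
For M/M/1: Lq = λ²/(μ(μ-λ))
Lq = 96.04/(11.8 × 2.00)
Lq = 4.0695 passengers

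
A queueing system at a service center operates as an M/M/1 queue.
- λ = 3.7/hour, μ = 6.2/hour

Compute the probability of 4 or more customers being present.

ρ = λ/μ = 3.7/6.2 = 0.59677
P(N ≥ n) = ρⁿ
P(N ≥ 4) = 0.59677^4
P(N ≥ 4) = 0.1268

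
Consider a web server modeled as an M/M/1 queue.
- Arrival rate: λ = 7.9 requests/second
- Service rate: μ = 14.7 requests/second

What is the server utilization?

Server utilization: ρ = λ/μ
ρ = 7.9/14.7 = 0.5374
The server is busy 53.74% of the time.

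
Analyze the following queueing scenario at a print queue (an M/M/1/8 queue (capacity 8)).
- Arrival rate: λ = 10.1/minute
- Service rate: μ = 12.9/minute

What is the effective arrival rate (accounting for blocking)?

ρ = λ/μ = 10.1/12.9 = 0.78295
P₀ = (1-ρ)/(1-ρ^(K+1)) = (1-0.78295)/(1-0.78295^9) = 0.2170/0.8894 = 0.2440
P_K = P₀×ρ^K = 0.24403 × 0.78295^8 = 0.24403 × 0.14121 = 0.03446
λ_eff = λ(1-P_K) = 10.1 × (1 - 0.03446) = 10.1 × 0.96554 = 9.7520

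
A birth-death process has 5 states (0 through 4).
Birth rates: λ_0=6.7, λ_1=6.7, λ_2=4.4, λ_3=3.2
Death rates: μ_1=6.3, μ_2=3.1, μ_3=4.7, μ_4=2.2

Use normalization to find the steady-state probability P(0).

Ratios P(n)/P(0) = (λ₀···λₙ₋₁)/(μ₁···μₙ):
P(1)/P(0) = (6.7)/(6.3) = 1.0635
P(2)/P(0) = (6.7×6.7)/(6.3×3.1) = 2.2985
P(3)/P(0) = (6.7×6.7×4.4)/(6.3×3.1×4.7) = 2.1518
P(4)/P(0) = (6.7×6.7×4.4×3.2)/(6.3×3.1×4.7×2.2) = 3.1299

Normalization: ∑ P(n) = 1
P(0) × (1.0000 + 1.0635 + 2.2985 + 2.1518 + 3.1299) = 1
P(0) × 9.6437 = 1
P(0) = 1/9.6437 = 0.1037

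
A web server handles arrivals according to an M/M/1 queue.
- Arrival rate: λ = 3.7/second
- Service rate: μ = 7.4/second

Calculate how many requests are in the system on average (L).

ρ = λ/μ = 3.7/7.4 = 0.5000
For M/M/1: L = λ/(μ-λ)
L = 3.7/(7.4-3.7) = 3.7/3.70
L = 1.0000 requests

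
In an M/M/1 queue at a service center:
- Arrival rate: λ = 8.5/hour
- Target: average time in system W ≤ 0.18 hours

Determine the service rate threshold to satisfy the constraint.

For M/M/1: W = 1/(μ-λ)
Need W ≤ 0.18, so 1/(μ-λ) ≤ 0.18
μ - λ ≥ 1/0.18 = 5.5556
μ ≥ 8.5 + 5.5556 = 14.0556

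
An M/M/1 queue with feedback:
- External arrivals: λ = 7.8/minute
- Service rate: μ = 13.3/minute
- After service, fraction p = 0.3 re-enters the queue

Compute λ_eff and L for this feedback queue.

Effective arrival rate: λ_eff = λ/(1-p) = 7.8/(1-0.3) = 7.8/0.70 = 11.1429
ρ = λ_eff/μ = 11.1429/13.3 = 0.83781
L = ρ/(1-ρ) = 0.83781/(1-0.83781) = 5.1656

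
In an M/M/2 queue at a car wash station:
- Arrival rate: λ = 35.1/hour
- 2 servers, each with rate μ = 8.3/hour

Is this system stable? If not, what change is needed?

Stability requires ρ = λ/(cμ) < 1
ρ = 35.1/(2 × 8.3) = 35.1/16.60 = 2.1145
Since 2.1145 ≥ 1, the system is UNSTABLE.
Need c > λ/μ = 35.1/8.3 = 4.23.
Minimum servers needed: c = 5.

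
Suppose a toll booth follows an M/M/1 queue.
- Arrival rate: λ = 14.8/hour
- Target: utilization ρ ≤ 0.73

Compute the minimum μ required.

ρ = λ/μ, so μ = λ/ρ
μ ≥ 14.8/0.73 = 20.2740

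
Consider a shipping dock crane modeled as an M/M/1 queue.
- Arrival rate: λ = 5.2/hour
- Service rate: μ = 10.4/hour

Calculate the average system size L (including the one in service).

ρ = λ/μ = 5.2/10.4 = 0.5000
For M/M/1: L = λ/(μ-λ)
L = 5.2/(10.4-5.2) = 5.2/5.20
L = 1.0000 containers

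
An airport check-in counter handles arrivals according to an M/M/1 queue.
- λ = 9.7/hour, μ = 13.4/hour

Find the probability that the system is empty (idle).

ρ = λ/μ = 9.7/13.4 = 0.7239
P(0) = 1 - ρ = 1 - 0.7239 = 0.2761
The server is idle 27.61% of the time.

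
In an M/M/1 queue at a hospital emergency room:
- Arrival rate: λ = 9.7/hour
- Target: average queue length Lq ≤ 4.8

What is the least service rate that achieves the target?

For M/M/1: Lq = λ²/(μ(μ-λ))
Need Lq ≤ 4.8, i.e. μ(μ-λ) ≥ λ²/4.8
μ² - 9.7μ - 94.09/4.8 ≥ 0  →  μ² - 9.7μ - 19.60208 ≥ 0
Quadratic formula (positive root): μ = [λ + √(λ² + 4×19.60208)]/2
Discriminant: 94.09 + 4×19.60208 = 172.4983, √172.4983 = 13.1339
μ ≥ (9.7 + 13.1339)/2 = 11.4169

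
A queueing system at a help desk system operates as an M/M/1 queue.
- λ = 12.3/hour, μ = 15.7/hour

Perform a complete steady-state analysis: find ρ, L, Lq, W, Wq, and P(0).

Step 1: ρ = λ/μ = 12.3/15.7 = 0.7834
Step 2: L = λ/(μ-λ) = 12.3/3.40 = 3.6176
Step 3: Lq = λ²/(μ(μ-λ)) = 151.29/(15.7×3.40) = 2.8342
Step 4: W = 1/(μ-λ) = 1/3.40 = 0.2941176
Step 5: Wq = λ/(μ(μ-λ)) = 12.3/(15.7×3.40) = 0.2304
Step 6: P(0) = 1-ρ = 0.2166
Verify: L = λW = 12.3×0.2941176 = 3.6176 ✔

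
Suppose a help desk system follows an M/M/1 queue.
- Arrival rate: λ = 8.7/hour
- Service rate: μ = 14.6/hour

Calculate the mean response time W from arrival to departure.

First, compute utilization: ρ = λ/μ = 8.7/14.6 = 0.5959
For M/M/1: W = 1/(μ-λ)
W = 1/(14.6-8.7) = 1/5.90
W = 0.1695 hours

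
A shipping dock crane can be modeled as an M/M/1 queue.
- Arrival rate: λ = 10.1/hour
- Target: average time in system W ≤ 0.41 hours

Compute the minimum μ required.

For M/M/1: W = 1/(μ-λ)
Need W ≤ 0.41, so 1/(μ-λ) ≤ 0.41
μ - λ ≥ 1/0.41 = 2.4390
μ ≥ 10.1 + 2.4390 = 12.5390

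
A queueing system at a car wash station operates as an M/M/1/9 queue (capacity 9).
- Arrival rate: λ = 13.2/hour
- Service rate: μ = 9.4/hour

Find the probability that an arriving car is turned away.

ρ = λ/μ = 13.2/9.4 = 1.404255
P₀ = (1-ρ)/(1-ρ^(K+1)) = (1-1.404255)/(1-1.404255^10) = -0.4043/-28.8167 = 0.01403
P_K = P₀×ρ^K = 0.01403 × 1.404255^9 = 0.01403 × 21.2331 = 0.2979
Blocking probability = 29.79%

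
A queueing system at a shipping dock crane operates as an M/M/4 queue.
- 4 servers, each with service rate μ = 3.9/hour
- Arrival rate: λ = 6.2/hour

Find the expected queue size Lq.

Traffic intensity: ρ = λ/(cμ) = 6.2/(4×3.9) = 0.3974
Since ρ = 0.3974 < 1, system is stable.
Offered load a = λ/μ = cρ = 6.2/3.9 = 1.5897
P₀ = [ Σₙ₌₀^3 aⁿ/n! + a^4/(4!(1-ρ)) ]⁻¹
Σ = a^0/0! + a^1/1! + a^2/2! + a^3/3! = 1.00000 + 1.58974 + 1.26364 + 0.669622 = 4.5230
a^4/(4!(1-ρ)) = 6.3872/(24 × 0.60256) = 0.4417
P₀ = 1/(4.5230 + 0.4417) = 0.2014
Lq = P₀·a^4·ρ / (4!(1-ρ)²) = 0.20142 × 6.3872 × 0.39744 / (24 × 0.36308) = 0.05868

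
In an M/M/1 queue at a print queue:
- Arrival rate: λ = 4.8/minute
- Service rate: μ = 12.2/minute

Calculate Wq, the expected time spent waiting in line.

First, compute utilization: ρ = λ/μ = 4.8/12.2 = 0.3934
For M/M/1: Wq = λ/(μ(μ-λ))
Wq = 4.8/(12.2 × (12.2-4.8))
Wq = 4.8/(12.2 × 7.40)
Wq = 0.05317 minutes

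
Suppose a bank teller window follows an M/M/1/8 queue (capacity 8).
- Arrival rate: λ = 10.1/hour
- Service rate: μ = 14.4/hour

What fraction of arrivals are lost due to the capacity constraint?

ρ = λ/μ = 10.1/14.4 = 0.7014
P₀ = (1-ρ)/(1-ρ^(K+1)) = (1-0.7014)/(1-0.7014^9) = 0.2986/0.9589 = 0.3114
P_K = P₀×ρ^K = 0.3114 × 0.7014^8 = 0.3114 × 0.05858 = 0.01824
Blocking probability = 1.82%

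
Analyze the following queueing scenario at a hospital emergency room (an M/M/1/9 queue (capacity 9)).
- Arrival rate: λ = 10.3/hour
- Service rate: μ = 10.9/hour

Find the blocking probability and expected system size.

ρ = λ/μ = 10.3/10.9 = 0.94495
P₀ = (1-ρ)/(1-ρ^(K+1)) = (1-0.94495)/(1-0.94495^10) = 0.05505/0.4323 = 0.1273
P_K = P₀×ρ^K = 0.12733 × 0.94495^9 = 0.12733 × 0.60073 = 0.07649
Blocking probability P_9 = 0.07649 (7.65%)
L = ρ[1 - (K+1)ρ^K + Kρ^(K+1)] / [(1-ρ)(1-ρ^(K+1))]
L = 0.94495 × (1 - 10×0.60073 + 9×0.56766) / ((1 - 0.94495) × (1 - 0.56766)) = 4.0354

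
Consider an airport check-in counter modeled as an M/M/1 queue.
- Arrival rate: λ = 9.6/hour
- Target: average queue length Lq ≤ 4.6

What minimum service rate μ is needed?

For M/M/1: Lq = λ²/(μ(μ-λ))
Need Lq ≤ 4.6, i.e. μ(μ-λ) ≥ λ²/4.6
μ² - 9.6μ - 92.16/4.6 ≥ 0  →  μ² - 9.6μ - 20.03478 ≥ 0
Quadratic formula (positive root): μ = [λ + √(λ² + 4×20.03478)]/2
Discriminant: 92.16 + 4×20.03478 = 172.2991, √172.2991 = 13.12628
μ ≥ (9.6 + 13.12628)/2 = 11.3631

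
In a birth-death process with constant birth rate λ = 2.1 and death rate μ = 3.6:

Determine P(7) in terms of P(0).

For constant rates: P(n)/P(0) = (λ/μ)^n
P(7)/P(0) = (2.1/3.6)^7 = 0.58333^7 = 0.02298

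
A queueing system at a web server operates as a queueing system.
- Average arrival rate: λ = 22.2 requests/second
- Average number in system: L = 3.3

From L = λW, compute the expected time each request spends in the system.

Little's Law: L = λW, so W = L/λ
W = 3.3/22.2 = 0.1486 seconds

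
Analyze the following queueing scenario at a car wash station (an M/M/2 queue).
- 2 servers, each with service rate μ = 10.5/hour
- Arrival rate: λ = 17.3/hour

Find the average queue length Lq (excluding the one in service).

Traffic intensity: ρ = λ/(cμ) = 17.3/(2×10.5) = 0.8238
Since ρ = 0.8238 < 1, system is stable.
Offered load a = λ/μ = cρ = 17.3/10.5 = 1.6476
P₀ = [ Σₙ₌₀^1 aⁿ/n! + a^2/(2!(1-ρ)) ]⁻¹
Σ = a^0/0! + a^1/1! = 1.0000 + 1.6476 = 2.6476
a^2/(2!(1-ρ)) = 2.714649/(2 × 0.1761905) = 7.7037
P₀ = 1/(2.6476 + 7.7037) = 0.09661
Lq = P₀·a^2·ρ / (2!(1-ρ)²) = 0.0966057 × 2.71465 × 0.823810 / (2 × 0.0310431) = 3.4798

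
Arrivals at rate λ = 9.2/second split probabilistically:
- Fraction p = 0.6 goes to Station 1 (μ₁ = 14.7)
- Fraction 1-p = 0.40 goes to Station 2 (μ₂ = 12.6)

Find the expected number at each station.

Effective rates: λ₁ = 9.2×0.6 = 5.52, λ₂ = 9.2×0.40 = 3.68
Station 1: ρ₁ = 5.52/14.7 = 0.3755, L₁ = ρ₁/(1-ρ₁) = 0.3755/(1-0.3755) = 0.6013
Station 2: ρ₂ = 3.68/12.6 = 0.2921, L₂ = ρ₂/(1-ρ₂) = 0.2921/(1-0.2921) = 0.4126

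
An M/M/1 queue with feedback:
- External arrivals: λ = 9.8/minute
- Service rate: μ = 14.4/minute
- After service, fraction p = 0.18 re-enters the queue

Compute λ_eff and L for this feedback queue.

Effective arrival rate: λ_eff = λ/(1-p) = 9.8/(1-0.18) = 9.8/0.82 = 11.95122
ρ = λ_eff/μ = 11.95122/14.4 = 0.829946
L = ρ/(1-ρ) = 0.829946/(1-0.829946) = 4.8805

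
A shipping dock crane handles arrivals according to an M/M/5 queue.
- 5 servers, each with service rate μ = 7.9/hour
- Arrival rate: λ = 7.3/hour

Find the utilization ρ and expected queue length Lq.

Traffic intensity: ρ = λ/(cμ) = 7.3/(5×7.9) = 0.1848
Since ρ = 0.1848 < 1, system is stable.
Offered load a = λ/μ = cρ = 7.3/7.9 = 0.9241
P₀ = [ Σₙ₌₀^4 aⁿ/n! + a^5/(5!(1-ρ)) ]⁻¹
Σ = a^0/0! + a^1/1! + a^2/2! + a^3/3! + a^4/4! = 1.0000 + 0.9241 + 0.4269 + 0.1315 + 0.03038 = 2.5129
a^5/(5!(1-ρ)) = 0.6737/(120 × 0.8152) = 0.006887
P₀ = 1/(2.5129 + 0.006887) = 0.3969
Lq = P₀·a^5·ρ / (5!(1-ρ)²) = 0.3969 × 0.6737 × 0.1848 / (120 × 0.6645) = 0.0006197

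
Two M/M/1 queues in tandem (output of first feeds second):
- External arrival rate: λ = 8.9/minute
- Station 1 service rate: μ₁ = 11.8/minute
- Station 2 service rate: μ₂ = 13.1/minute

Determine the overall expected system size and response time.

By Jackson's theorem, each station behaves as independent M/M/1.
Station 1: ρ₁ = 8.9/11.8 = 0.7542, L₁ = ρ₁/(1-ρ₁) = λ/(μ₁-λ) = 8.9/2.90 = 3.0690
Station 2: ρ₂ = 8.9/13.1 = 0.6794, L₂ = ρ₂/(1-ρ₂) = λ/(μ₂-λ) = 8.9/4.20 = 2.1190
Total: L = L₁ + L₂ = 3.0690 + 2.1190 = 5.1880
W = L/λ = 5.1880/8.9 = 0.5829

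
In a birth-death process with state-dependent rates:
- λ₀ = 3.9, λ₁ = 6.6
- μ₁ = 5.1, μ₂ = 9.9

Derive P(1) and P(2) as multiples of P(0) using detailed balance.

Balance equations:
State 0: λ₀P₀ = μ₁P₁ → P₁ = (λ₀/μ₁)P₀ = (3.9/5.1)P₀ = 0.7647P₀
State 1: P₂ = (λ₀λ₁)/(μ₁μ₂)P₀ = (3.9×6.6)/(5.1×9.9)P₀ = 0.5098P₀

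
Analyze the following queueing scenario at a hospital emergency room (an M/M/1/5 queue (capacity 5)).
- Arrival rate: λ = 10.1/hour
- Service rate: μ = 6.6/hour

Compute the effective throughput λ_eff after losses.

ρ = λ/μ = 10.1/6.6 = 1.5303
P₀ = (1-ρ)/(1-ρ^(K+1)) = (1-1.5303)/(1-1.5303^6) = -0.5303/-11.8428 = 0.04478
P_K = P₀×ρ^K = 0.04478 × 1.5303^5 = 0.04478 × 8.3923 = 0.3758
λ_eff = λ(1-P_K) = 10.1 × (1 - 0.375796) = 10.1 × 0.624204 = 6.3045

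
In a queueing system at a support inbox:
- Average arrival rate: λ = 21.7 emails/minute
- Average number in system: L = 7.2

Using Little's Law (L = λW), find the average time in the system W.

Little's Law: L = λW, so W = L/λ
W = 7.2/21.7 = 0.3318 minutes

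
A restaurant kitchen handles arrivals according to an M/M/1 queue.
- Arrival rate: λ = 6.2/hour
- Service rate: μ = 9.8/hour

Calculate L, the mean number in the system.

ρ = λ/μ = 6.2/9.8 = 0.6327
For M/M/1: L = λ/(μ-λ)
L = 6.2/(9.8-6.2) = 6.2/3.60
L = 1.7222 orders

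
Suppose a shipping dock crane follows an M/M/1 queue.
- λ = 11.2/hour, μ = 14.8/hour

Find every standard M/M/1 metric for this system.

Step 1: ρ = λ/μ = 11.2/14.8 = 0.7568
Step 2: L = λ/(μ-λ) = 11.2/3.60 = 3.1111
Step 3: Lq = λ²/(μ(μ-λ)) = 125.44/(14.8×3.60) = 2.3544
Step 4: W = 1/(μ-λ) = 1/3.60 = 0.27778
Step 5: Wq = λ/(μ(μ-λ)) = 11.2/(14.8×3.60) = 0.2102
Step 6: P(0) = 1-ρ = 0.2432
Verify: L = λW = 11.2×0.27778 = 3.1111 ✔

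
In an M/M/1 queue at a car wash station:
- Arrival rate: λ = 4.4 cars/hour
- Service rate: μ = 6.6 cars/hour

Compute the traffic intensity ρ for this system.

Server utilization: ρ = λ/μ
ρ = 4.4/6.6 = 0.6667
The server is busy 66.67% of the time.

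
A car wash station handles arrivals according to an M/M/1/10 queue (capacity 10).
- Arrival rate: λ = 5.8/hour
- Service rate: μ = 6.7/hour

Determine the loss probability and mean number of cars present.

ρ = λ/μ = 5.8/6.7 = 0.86567
P₀ = (1-ρ)/(1-ρ^(K+1)) = (1-0.86567)/(1-0.86567^11) = 0.13433/0.79541 = 0.1689
P_K = P₀×ρ^K = 0.1689 × 0.86567^10 = 0.1689 × 0.2363 = 0.03991
Blocking probability P_10 = 0.03991 (3.99%)
L = ρ[1 - (K+1)ρ^K + Kρ^(K+1)] / [(1-ρ)(1-ρ^(K+1))]
L = 0.86567 × (1 - 11×0.2363326 + 10×0.2045861) / ((1 - 0.86567) × (1 - 0.2045861)) = 3.6151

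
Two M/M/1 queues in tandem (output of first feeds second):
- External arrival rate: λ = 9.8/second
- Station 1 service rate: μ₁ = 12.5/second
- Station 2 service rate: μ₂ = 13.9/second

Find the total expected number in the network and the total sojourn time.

By Jackson's theorem, each station behaves as independent M/M/1.
Station 1: ρ₁ = 9.8/12.5 = 0.7840, L₁ = ρ₁/(1-ρ₁) = λ/(μ₁-λ) = 9.8/2.70 = 3.62963
Station 2: ρ₂ = 9.8/13.9 = 0.7050, L₂ = ρ₂/(1-ρ₂) = λ/(μ₂-λ) = 9.8/4.10 = 2.39024
Total: L = L₁ + L₂ = 3.62963 + 2.39024 = 6.0199
W = L/λ = 6.0199/9.8 = 0.6143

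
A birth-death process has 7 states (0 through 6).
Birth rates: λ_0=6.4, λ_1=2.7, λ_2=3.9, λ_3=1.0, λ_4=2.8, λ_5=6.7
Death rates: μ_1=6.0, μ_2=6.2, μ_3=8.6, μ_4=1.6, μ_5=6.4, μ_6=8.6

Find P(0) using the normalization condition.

Ratios P(n)/P(0) = (λ₀···λₙ₋₁)/(μ₁···μₙ):
P(1)/P(0) = (6.4)/(6.0) = 1.0667
P(2)/P(0) = (6.4×2.7)/(6.0×6.2) = 0.46452
P(3)/P(0) = (6.4×2.7×3.9)/(6.0×6.2×8.6) = 0.21065
P(4)/P(0) = (6.4×2.7×3.9×1.0)/(6.0×6.2×8.6×1.6) = 0.13166
P(5)/P(0) = (6.4×2.7×3.9×1.0×2.8)/(6.0×6.2×8.6×1.6×6.4) = 0.057600
P(6)/P(0) = (6.4×2.7×3.9×1.0×2.8×6.7)/(6.0×6.2×8.6×1.6×6.4×8.6) = 0.044875

Normalization: ∑ P(n) = 1
P(0) × (1.0000 + 1.0667 + 0.46452 + 0.21065 + 0.13166 + 0.057600 + 0.044875) = 1
P(0) × 2.9760 = 1
P(0) = 1/2.9760 = 0.3360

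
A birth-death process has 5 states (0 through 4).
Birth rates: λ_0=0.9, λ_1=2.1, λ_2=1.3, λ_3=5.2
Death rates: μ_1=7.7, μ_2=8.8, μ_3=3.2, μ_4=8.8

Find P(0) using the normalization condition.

Ratios P(n)/P(0) = (λ₀···λₙ₋₁)/(μ₁···μₙ):
P(1)/P(0) = (0.9)/(7.7) = 0.1169
P(2)/P(0) = (0.9×2.1)/(7.7×8.8) = 0.02789
P(3)/P(0) = (0.9×2.1×1.3)/(7.7×8.8×3.2) = 0.01133
P(4)/P(0) = (0.9×2.1×1.3×5.2)/(7.7×8.8×3.2×8.8) = 0.006696

Normalization: ∑ P(n) = 1
P(0) × (1.0000 + 0.1169 + 0.02789 + 0.01133 + 0.006696) = 1
P(0) × 1.1628 = 1
P(0) = 1/1.1628 = 0.8600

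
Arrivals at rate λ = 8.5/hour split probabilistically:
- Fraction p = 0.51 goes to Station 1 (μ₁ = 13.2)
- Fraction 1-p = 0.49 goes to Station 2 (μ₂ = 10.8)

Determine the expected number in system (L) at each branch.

Effective rates: λ₁ = 8.5×0.51 = 4.335, λ₂ = 8.5×0.49 = 4.165
Station 1: ρ₁ = 4.335/13.2 = 0.3284, L₁ = ρ₁/(1-ρ₁) = 0.3284/(1-0.3284) = 0.4890
Station 2: ρ₂ = 4.165/10.8 = 0.38565, L₂ = ρ₂/(1-ρ₂) = 0.38565/(1-0.38565) = 0.6277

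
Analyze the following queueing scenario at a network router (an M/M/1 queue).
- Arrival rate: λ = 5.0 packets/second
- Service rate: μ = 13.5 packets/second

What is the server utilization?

Server utilization: ρ = λ/μ
ρ = 5.0/13.5 = 0.3704
The server is busy 37.04% of the time.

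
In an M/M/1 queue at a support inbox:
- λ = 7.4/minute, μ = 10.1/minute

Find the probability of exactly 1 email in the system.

ρ = λ/μ = 7.4/10.1 = 0.7327
P(n) = (1-ρ)ρⁿ
P(1) = (1-0.7327) × 0.7327^1
P(1) = 0.2673 × 0.7327
P(1) = 0.1959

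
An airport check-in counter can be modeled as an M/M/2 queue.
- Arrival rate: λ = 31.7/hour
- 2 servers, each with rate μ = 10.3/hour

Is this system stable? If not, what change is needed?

Stability requires ρ = λ/(cμ) < 1
ρ = 31.7/(2 × 10.3) = 31.7/20.60 = 1.5388
Since 1.5388 ≥ 1, the system is UNSTABLE.
Need c > λ/μ = 31.7/10.3 = 3.08.
Minimum servers needed: c = 4.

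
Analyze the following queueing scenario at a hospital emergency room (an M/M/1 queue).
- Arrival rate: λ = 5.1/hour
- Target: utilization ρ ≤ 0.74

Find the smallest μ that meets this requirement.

ρ = λ/μ, so μ = λ/ρ
μ ≥ 5.1/0.74 = 6.8919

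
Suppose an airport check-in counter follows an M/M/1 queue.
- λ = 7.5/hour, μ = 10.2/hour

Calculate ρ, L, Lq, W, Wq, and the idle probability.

Step 1: ρ = λ/μ = 7.5/10.2 = 0.7353
Step 2: L = λ/(μ-λ) = 7.5/2.70 = 2.7778
Step 3: Lq = λ²/(μ(μ-λ)) = 56.25/(10.2×2.70) = 2.0425
Step 4: W = 1/(μ-λ) = 1/2.70 = 0.37037
Step 5: Wq = λ/(μ(μ-λ)) = 7.5/(10.2×2.70) = 0.2723
Step 6: P(0) = 1-ρ = 0.2647
Verify: L = λW = 7.5×0.37037 = 2.7778 ✔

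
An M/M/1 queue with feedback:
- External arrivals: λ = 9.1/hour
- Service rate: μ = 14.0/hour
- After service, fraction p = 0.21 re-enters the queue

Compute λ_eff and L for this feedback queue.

Effective arrival rate: λ_eff = λ/(1-p) = 9.1/(1-0.21) = 9.1/0.79 = 11.51899
ρ = λ_eff/μ = 11.51899/14.0 = 0.822785
L = ρ/(1-ρ) = 0.822785/(1-0.822785) = 4.6429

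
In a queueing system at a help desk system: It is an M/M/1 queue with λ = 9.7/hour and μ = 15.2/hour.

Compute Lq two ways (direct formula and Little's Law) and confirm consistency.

Method 1 (direct): Lq = λ²/(μ(μ-λ)) = 94.09/(15.2 × 5.50) = 1.1255

Method 2 (Little's Law):
W = 1/(μ-λ) = 1/5.50 = 0.18182
Wq = W - 1/μ = 0.18182 - 0.065789 = 0.11603
Lq = λWq = 9.7 × 0.11603 = 1.1255 ✔ (matches Method 1)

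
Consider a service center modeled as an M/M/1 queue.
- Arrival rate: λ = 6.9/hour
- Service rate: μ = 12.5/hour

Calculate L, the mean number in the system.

ρ = λ/μ = 6.9/12.5 = 0.5520
For M/M/1: L = λ/(μ-λ)
L = 6.9/(12.5-6.9) = 6.9/5.60
L = 1.2321 customers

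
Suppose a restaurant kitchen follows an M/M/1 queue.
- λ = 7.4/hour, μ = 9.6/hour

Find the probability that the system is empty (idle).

ρ = λ/μ = 7.4/9.6 = 0.7708
P(0) = 1 - ρ = 1 - 0.7708 = 0.2292
The server is idle 22.92% of the time.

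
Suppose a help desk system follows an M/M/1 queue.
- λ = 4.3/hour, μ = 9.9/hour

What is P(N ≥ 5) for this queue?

ρ = λ/μ = 4.3/9.9 = 0.43434
P(N ≥ n) = ρⁿ
P(N ≥ 5) = 0.43434^5
P(N ≥ 5) = 0.01546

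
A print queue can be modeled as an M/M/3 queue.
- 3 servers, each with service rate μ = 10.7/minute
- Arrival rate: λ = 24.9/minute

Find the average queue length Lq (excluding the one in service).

Traffic intensity: ρ = λ/(cμ) = 24.9/(3×10.7) = 0.7757
Since ρ = 0.7757 < 1, system is stable.
Offered load a = λ/μ = cρ = 24.9/10.7 = 2.3271
P₀ = [ Σₙ₌₀^2 aⁿ/n! + a^3/(3!(1-ρ)) ]⁻¹
Σ = a^0/0! + a^1/1! + a^2/2! = 1.0000 + 2.3271 + 2.7077 = 6.0348
a^3/(3!(1-ρ)) = 12.6022/(6 × 0.2243) = 9.3641
P₀ = 1/(6.0348 + 9.3641) = 0.06494
Lq = P₀·a^3·ρ / (3!(1-ρ)²) = 0.06494 × 12.6022 × 0.7757 / (6 × 0.05031) = 2.1030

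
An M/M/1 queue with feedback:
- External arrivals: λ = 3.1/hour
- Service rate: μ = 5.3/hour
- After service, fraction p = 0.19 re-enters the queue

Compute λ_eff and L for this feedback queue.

Effective arrival rate: λ_eff = λ/(1-p) = 3.1/(1-0.19) = 3.1/0.81 = 3.8272
ρ = λ_eff/μ = 3.8272/5.3 = 0.72211
L = ρ/(1-ρ) = 0.72211/(1-0.72211) = 2.5985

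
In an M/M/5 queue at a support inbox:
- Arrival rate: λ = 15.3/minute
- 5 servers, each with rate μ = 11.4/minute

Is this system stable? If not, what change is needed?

Stability requires ρ = λ/(cμ) < 1
ρ = 15.3/(5 × 11.4) = 15.3/57.00 = 0.2684
Since 0.2684 < 1, the system is STABLE.
The servers are busy 26.84% of the time.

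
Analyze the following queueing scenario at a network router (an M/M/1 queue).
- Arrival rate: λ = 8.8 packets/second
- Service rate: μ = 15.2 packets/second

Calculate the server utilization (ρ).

Server utilization: ρ = λ/μ
ρ = 8.8/15.2 = 0.5789
The server is busy 57.89% of the time.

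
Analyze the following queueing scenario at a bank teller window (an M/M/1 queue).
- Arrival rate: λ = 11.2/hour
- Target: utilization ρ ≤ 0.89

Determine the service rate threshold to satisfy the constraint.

ρ = λ/μ, so μ = λ/ρ
μ ≥ 11.2/0.89 = 12.5843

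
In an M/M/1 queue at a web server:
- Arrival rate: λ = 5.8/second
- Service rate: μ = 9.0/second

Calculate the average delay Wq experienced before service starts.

First, compute utilization: ρ = λ/μ = 5.8/9.0 = 0.6444
For M/M/1: Wq = λ/(μ(μ-λ))
Wq = 5.8/(9.0 × (9.0-5.8))
Wq = 5.8/(9.0 × 3.20)
Wq = 0.2014 seconds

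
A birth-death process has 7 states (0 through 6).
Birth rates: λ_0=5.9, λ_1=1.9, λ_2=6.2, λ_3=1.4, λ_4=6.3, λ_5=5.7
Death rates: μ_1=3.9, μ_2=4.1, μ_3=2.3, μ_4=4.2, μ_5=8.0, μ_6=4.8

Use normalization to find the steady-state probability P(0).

Ratios P(n)/P(0) = (λ₀···λₙ₋₁)/(μ₁···μₙ):
P(1)/P(0) = (5.9)/(3.9) = 1.5128
P(2)/P(0) = (5.9×1.9)/(3.9×4.1) = 0.7011
P(3)/P(0) = (5.9×1.9×6.2)/(3.9×4.1×2.3) = 1.8898
P(4)/P(0) = (5.9×1.9×6.2×1.4)/(3.9×4.1×2.3×4.2) = 0.6299
P(5)/P(0) = (5.9×1.9×6.2×1.4×6.3)/(3.9×4.1×2.3×4.2×8.0) = 0.4961
P(6)/P(0) = (5.9×1.9×6.2×1.4×6.3×5.7)/(3.9×4.1×2.3×4.2×8.0×4.8) = 0.5891

Normalization: ∑ P(n) = 1
P(0) × (1.0000 + 1.5128 + 0.7011 + 1.8898 + 0.6299 + 0.4961 + 0.5891) = 1
P(0) × 6.8188 = 1
P(0) = 1/6.8188 = 0.1467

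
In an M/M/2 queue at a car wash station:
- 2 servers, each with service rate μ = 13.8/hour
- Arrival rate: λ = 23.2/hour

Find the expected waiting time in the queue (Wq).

Traffic intensity: ρ = λ/(cμ) = 23.2/(2×13.8) = 0.8406
Since ρ = 0.8406 < 1, system is stable.
Offered load a = λ/μ = cρ = 23.2/13.8 = 1.6812
P₀ = [ Σₙ₌₀^1 aⁿ/n! + a^2/(2!(1-ρ)) ]⁻¹
Σ = a^0/0! + a^1/1! = 1.0000 + 1.6812 = 2.6812
a^2/(2!(1-ρ)) = 2.8263/(2 × 0.15942) = 8.8643
P₀ = 1/(2.6812 + 8.8643) = 0.08661
Lq = P₀·a^2·ρ / (2!(1-ρ)²) = 0.0866142 × 2.82630 × 0.840580 / (2 × 0.0254148) = 4.0483
Wq = Lq/λ = 4.0483/23.2 = 0.1745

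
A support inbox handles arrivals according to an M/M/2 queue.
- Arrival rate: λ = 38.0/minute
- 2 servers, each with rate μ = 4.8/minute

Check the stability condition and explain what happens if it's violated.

Stability requires ρ = λ/(cμ) < 1
ρ = 38.0/(2 × 4.8) = 38.0/9.60 = 3.9583
Since 3.9583 ≥ 1, the system is UNSTABLE.
Need c > λ/μ = 38.0/4.8 = 7.92.
Minimum servers needed: c = 8.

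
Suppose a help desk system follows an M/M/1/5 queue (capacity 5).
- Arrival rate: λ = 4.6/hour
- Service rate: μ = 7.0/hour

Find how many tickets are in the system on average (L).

ρ = λ/μ = 4.6/7.0 = 0.657143
P₀ = (1-ρ)/(1-ρ^(K+1)) = (1-0.657143)/(1-0.657143^6) = 0.3429/0.9195 = 0.3729
P_K = P₀×ρ^K = 0.37289 × 0.657143^5 = 0.37289 × 0.12255 = 0.04570
L = ρ[1 - (K+1)ρ^K + Kρ^(K+1)] / [(1-ρ)(1-ρ^(K+1))]
L = 0.657143 × (1 - 6×0.122546 + 5×0.0805303) / ((1 - 0.657143) × (1 - 0.0805303)) = 1.3912 tickets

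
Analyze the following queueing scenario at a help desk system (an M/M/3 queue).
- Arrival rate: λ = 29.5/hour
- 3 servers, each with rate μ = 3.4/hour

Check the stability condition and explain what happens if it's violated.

Stability requires ρ = λ/(cμ) < 1
ρ = 29.5/(3 × 3.4) = 29.5/10.20 = 2.8922
Since 2.8922 ≥ 1, the system is UNSTABLE.
Need c > λ/μ = 29.5/3.4 = 8.68.
Minimum servers needed: c = 9.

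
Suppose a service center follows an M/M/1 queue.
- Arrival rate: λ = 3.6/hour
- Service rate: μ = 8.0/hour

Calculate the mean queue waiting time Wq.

First, compute utilization: ρ = λ/μ = 3.6/8.0 = 0.4500
For M/M/1: Wq = λ/(μ(μ-λ))
Wq = 3.6/(8.0 × (8.0-3.6))
Wq = 3.6/(8.0 × 4.40)
Wq = 0.1023 hours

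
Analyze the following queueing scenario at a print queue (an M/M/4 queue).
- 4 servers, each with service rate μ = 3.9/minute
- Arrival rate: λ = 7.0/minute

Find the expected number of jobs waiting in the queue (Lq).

Traffic intensity: ρ = λ/(cμ) = 7.0/(4×3.9) = 0.4487
Since ρ = 0.4487 < 1, system is stable.
Offered load a = λ/μ = cρ = 7.0/3.9 = 1.7949
P₀ = [ Σₙ₌₀^3 aⁿ/n! + a^4/(4!(1-ρ)) ]⁻¹
Σ = a^0/0! + a^1/1! + a^2/2! + a^3/3! = 1.0000 + 1.7949 + 1.6108 + 0.9637 = 5.3694
a^4/(4!(1-ρ)) = 10.3785/(24 × 0.5513) = 0.7844
P₀ = 1/(5.3694 + 0.7844) = 0.1625
Lq = P₀·a^4·ρ / (4!(1-ρ)²) = 0.1625 × 10.3785 × 0.4487 / (24 × 0.3039) = 0.1038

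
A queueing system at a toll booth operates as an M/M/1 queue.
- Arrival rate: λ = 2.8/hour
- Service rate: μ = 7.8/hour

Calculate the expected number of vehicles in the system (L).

ρ = λ/μ = 2.8/7.8 = 0.3590
For M/M/1: L = λ/(μ-λ)
L = 2.8/(7.8-2.8) = 2.8/5.00
L = 0.5600 vehicles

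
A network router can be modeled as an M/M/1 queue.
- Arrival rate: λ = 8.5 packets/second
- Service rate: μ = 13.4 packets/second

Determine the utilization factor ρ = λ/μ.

Server utilization: ρ = λ/μ
ρ = 8.5/13.4 = 0.6343
The server is busy 63.43% of the time.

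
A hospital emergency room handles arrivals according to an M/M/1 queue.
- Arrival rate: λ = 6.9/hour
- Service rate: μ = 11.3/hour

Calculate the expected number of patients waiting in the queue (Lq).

ρ = λ/μ = 6.9/11.3 = 0.6106
For M/M/1: Lq = λ²/(μ(μ-λ))
Lq = 47.61/(11.3 × 4.40)
Lq = 0.9576 patients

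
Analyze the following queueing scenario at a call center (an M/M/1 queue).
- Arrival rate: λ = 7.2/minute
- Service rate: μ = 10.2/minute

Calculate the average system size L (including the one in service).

ρ = λ/μ = 7.2/10.2 = 0.7059
For M/M/1: L = λ/(μ-λ)
L = 7.2/(10.2-7.2) = 7.2/3.00
L = 2.4000 calls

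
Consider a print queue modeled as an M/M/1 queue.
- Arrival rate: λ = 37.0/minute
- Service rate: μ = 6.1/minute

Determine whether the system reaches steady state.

Stability requires ρ = λ/(cμ) < 1
ρ = 37.0/(1 × 6.1) = 37.0/6.10 = 6.0656
Since 6.0656 ≥ 1, the system is UNSTABLE.
Queue grows without bound. Need μ > λ = 37.0.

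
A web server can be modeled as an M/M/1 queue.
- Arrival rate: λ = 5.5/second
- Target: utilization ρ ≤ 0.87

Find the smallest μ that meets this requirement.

ρ = λ/μ, so μ = λ/ρ
μ ≥ 5.5/0.87 = 6.3218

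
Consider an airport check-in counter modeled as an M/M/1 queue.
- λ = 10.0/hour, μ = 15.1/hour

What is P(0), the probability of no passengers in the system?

ρ = λ/μ = 10.0/15.1 = 0.6623
P(0) = 1 - ρ = 1 - 0.6623 = 0.3377
The server is idle 33.77% of the time.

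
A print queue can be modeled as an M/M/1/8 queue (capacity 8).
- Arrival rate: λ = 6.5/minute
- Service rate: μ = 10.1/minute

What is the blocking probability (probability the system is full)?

ρ = λ/μ = 6.5/10.1 = 0.64356
P₀ = (1-ρ)/(1-ρ^(K+1)) = (1-0.64356)/(1-0.64356^9) = 0.3564/0.9811 = 0.3633
P_K = P₀×ρ^K = 0.3633 × 0.64356^8 = 0.3633 × 0.02942 = 0.01069
Blocking probability = 1.07%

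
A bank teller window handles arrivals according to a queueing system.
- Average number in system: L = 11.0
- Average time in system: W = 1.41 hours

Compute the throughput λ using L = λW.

Little's Law: L = λW, so λ = L/W
λ = 11.0/1.41 = 7.8014 transactions/hour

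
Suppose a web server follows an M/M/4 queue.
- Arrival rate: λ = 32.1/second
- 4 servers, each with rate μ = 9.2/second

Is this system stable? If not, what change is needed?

Stability requires ρ = λ/(cμ) < 1
ρ = 32.1/(4 × 9.2) = 32.1/36.80 = 0.8723
Since 0.8723 < 1, the system is STABLE.
The servers are busy 87.23% of the time.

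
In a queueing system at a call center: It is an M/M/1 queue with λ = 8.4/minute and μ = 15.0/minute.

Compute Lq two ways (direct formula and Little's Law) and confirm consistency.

Method 1 (direct): Lq = λ²/(μ(μ-λ)) = 70.56/(15.0 × 6.60) = 0.7127

Method 2 (Little's Law):
W = 1/(μ-λ) = 1/6.60 = 0.15152
Wq = W - 1/μ = 0.15152 - 0.066667 = 0.08485
Lq = λWq = 8.4 × 0.08485 = 0.7127 ✔ (matches Method 1)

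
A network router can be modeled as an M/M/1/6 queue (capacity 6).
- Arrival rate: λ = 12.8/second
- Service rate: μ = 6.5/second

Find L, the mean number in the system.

ρ = λ/μ = 12.8/6.5 = 1.96923
P₀ = (1-ρ)/(1-ρ^(K+1)) = (1-1.96923)/(1-1.96923^7) = -0.9692/-113.8352 = 0.008514
P_K = P₀×ρ^K = 0.008514 × 1.96923^6 = 0.008514 × 58.3148 = 0.4965
L = ρ[1 - (K+1)ρ^K + Kρ^(K+1)] / [(1-ρ)(1-ρ^(K+1))]
L = 1.96923 × (1 - 7×58.3148 + 6×114.8352) / ((1 - 1.96923) × (1 - 114.8352)) = 5.0297 packets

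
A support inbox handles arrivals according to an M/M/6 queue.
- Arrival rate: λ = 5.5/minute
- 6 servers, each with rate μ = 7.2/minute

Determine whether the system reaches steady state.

Stability requires ρ = λ/(cμ) < 1
ρ = 5.5/(6 × 7.2) = 5.5/43.20 = 0.1273
Since 0.1273 < 1, the system is STABLE.
The servers are busy 12.73% of the time.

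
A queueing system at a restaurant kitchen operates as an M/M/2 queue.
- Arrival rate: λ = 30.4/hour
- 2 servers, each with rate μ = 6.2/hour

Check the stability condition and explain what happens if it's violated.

Stability requires ρ = λ/(cμ) < 1
ρ = 30.4/(2 × 6.2) = 30.4/12.40 = 2.4516
Since 2.4516 ≥ 1, the system is UNSTABLE.
Need c > λ/μ = 30.4/6.2 = 4.90.
Minimum servers needed: c = 5.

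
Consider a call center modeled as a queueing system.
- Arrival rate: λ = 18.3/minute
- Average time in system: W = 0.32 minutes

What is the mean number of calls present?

Little's Law: L = λW
L = 18.3 × 0.32 = 5.8560 calls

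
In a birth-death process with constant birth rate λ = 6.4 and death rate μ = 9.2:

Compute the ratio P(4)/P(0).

For constant rates: P(n)/P(0) = (λ/μ)^n
P(4)/P(0) = (6.4/9.2)^4 = 0.69565^4 = 0.2342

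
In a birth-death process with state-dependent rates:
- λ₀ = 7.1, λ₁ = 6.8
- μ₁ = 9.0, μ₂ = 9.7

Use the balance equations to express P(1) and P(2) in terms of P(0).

Balance equations:
State 0: λ₀P₀ = μ₁P₁ → P₁ = (λ₀/μ₁)P₀ = (7.1/9.0)P₀ = 0.7889P₀
State 1: P₂ = (λ₀λ₁)/(μ₁μ₂)P₀ = (7.1×6.8)/(9.0×9.7)P₀ = 0.5530P₀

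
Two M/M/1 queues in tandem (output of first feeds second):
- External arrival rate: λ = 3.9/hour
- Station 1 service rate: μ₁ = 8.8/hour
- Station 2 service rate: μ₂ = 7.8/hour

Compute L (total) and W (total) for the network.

By Jackson's theorem, each station behaves as independent M/M/1.
Station 1: ρ₁ = 3.9/8.8 = 0.4432, L₁ = ρ₁/(1-ρ₁) = λ/(μ₁-λ) = 3.9/4.90 = 0.7959
Station 2: ρ₂ = 3.9/7.8 = 0.5000, L₂ = ρ₂/(1-ρ₂) = λ/(μ₂-λ) = 3.9/3.90 = 1.0000
Total: L = L₁ + L₂ = 0.7959 + 1.0000 = 1.7959
W = L/λ = 1.7959/3.9 = 0.4605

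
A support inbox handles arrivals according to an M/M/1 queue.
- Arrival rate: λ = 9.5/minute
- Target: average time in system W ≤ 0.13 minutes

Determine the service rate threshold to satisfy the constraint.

For M/M/1: W = 1/(μ-λ)
Need W ≤ 0.13, so 1/(μ-λ) ≤ 0.13
μ - λ ≥ 1/0.13 = 7.6923
μ ≥ 9.5 + 7.6923 = 17.1923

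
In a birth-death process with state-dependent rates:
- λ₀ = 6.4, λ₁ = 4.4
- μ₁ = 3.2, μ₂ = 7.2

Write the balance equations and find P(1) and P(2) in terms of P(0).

Balance equations:
State 0: λ₀P₀ = μ₁P₁ → P₁ = (λ₀/μ₁)P₀ = (6.4/3.2)P₀ = 2.0000P₀
State 1: P₂ = (λ₀λ₁)/(μ₁μ₂)P₀ = (6.4×4.4)/(3.2×7.2)P₀ = 1.2222P₀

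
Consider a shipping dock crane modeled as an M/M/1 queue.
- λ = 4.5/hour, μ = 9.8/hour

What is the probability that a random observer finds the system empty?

ρ = λ/μ = 4.5/9.8 = 0.4592
P(0) = 1 - ρ = 1 - 0.4592 = 0.5408
The server is idle 54.08% of the time.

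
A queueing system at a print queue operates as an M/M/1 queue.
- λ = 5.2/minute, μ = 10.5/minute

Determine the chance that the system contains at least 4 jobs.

ρ = λ/μ = 5.2/10.5 = 0.49524
P(N ≥ n) = ρⁿ
P(N ≥ 4) = 0.49524^4
P(N ≥ 4) = 0.06015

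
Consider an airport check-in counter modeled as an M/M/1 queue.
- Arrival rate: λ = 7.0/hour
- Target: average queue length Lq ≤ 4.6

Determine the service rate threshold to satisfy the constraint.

For M/M/1: Lq = λ²/(μ(μ-λ))
Need Lq ≤ 4.6, i.e. μ(μ-λ) ≥ λ²/4.6
μ² - 7.0μ - 49.00/4.6 ≥ 0  →  μ² - 7.0μ - 10.65217 ≥ 0
Quadratic formula (positive root): μ = [λ + √(λ² + 4×10.65217)]/2
Discriminant: 49.00 + 4×10.65217 = 91.6087, √91.6087 = 9.5712
μ ≥ (7.0 + 9.5712)/2 = 8.2856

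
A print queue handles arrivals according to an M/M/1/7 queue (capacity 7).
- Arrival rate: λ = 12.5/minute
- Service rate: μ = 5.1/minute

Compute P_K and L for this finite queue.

ρ = λ/μ = 12.5/5.1 = 2.4510
P₀ = (1-ρ)/(1-ρ^(K+1)) = (1-2.4510)/(1-2.4510^8) = -1.4510/-1301.4063 = 0.001115
P_K = P₀×ρ^K = 0.001115 × 2.4510^7 = 0.001115 × 531.3775 = 0.5925
Blocking probability P_7 = 0.5925 (59.25%)
L = ρ[1 - (K+1)ρ^K + Kρ^(K+1)] / [(1-ρ)(1-ρ^(K+1))]
L = 2.4510 × (1 - 8×531.3775 + 7×1302.4063) / ((1 - 2.4510) × (1 - 1302.4063)) = 6.3170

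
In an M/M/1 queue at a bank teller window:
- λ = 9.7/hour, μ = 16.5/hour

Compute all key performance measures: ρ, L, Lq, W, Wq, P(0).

Step 1: ρ = λ/μ = 9.7/16.5 = 0.5879
Step 2: L = λ/(μ-λ) = 9.7/6.80 = 1.4265
Step 3: Lq = λ²/(μ(μ-λ)) = 94.09/(16.5×6.80) = 0.8386
Step 4: W = 1/(μ-λ) = 1/6.80 = 0.14706
Step 5: Wq = λ/(μ(μ-λ)) = 9.7/(16.5×6.80) = 0.08645
Step 6: P(0) = 1-ρ = 0.4121
Verify: L = λW = 9.7×0.14706 = 1.4265 ✔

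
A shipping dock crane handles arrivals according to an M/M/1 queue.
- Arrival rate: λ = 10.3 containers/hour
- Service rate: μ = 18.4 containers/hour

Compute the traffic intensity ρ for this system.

Server utilization: ρ = λ/μ
ρ = 10.3/18.4 = 0.5598
The server is busy 55.98% of the time.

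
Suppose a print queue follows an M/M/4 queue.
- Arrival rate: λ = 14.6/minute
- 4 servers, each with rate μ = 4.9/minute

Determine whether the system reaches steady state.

Stability requires ρ = λ/(cμ) < 1
ρ = 14.6/(4 × 4.9) = 14.6/19.60 = 0.7449
Since 0.7449 < 1, the system is STABLE.
The servers are busy 74.49% of the time.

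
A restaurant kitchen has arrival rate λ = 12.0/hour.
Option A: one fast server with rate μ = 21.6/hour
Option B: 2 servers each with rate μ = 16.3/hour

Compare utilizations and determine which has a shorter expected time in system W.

Option A: single server μ = 21.6 (M/M/1)
  ρ_A = 12.0/21.6 = 0.5556
  W_A = 1/(μ-λ) = 1/(21.6-12.0) = 1/9.60 = 0.1042

Option B: 2 servers μ = 16.3 (M/M/2)
  ρ_B = λ/(cμ) = 12.0/(2×16.3) = 0.3681
  Offered load a = λ/μ = cρ = 12.0/16.3 = 0.7362
  P₀ = [ Σₙ₌₀^1 aⁿ/n! + a^2/(2!(1-ρ)) ]⁻¹
  Σ = a^0/0! + a^1/1! = 1.0000 + 0.7362 = 1.7362
  a^2/(2!(1-ρ)) = 0.5420/(2 × 0.6319) = 0.4289
  P₀ = 1/(1.7362 + 0.4289) = 0.4619
  Lq = P₀·a^2·ρ / (2!(1-ρ)²) = 0.4619 × 0.5420 × 0.3681 / (2 × 0.3993) = 0.1154
  Wq_B = Lq/λ = 0.11539/12.0 = 0.009616
  W_B = Wq_B + 1/μ = 0.009616 + 0.06135 = 0.07097

Since W_B = 0.07097 < W_A = 0.1042, Option B (multiple servers) has the shorter time in system.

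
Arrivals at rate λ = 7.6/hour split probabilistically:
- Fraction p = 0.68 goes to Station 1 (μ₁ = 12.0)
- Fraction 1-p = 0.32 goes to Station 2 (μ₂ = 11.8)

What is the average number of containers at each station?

Effective rates: λ₁ = 7.6×0.68 = 5.168, λ₂ = 7.6×0.32 = 2.432
Station 1: ρ₁ = 5.168/12.0 = 0.430667, L₁ = ρ₁/(1-ρ₁) = 0.430667/(1-0.430667) = 0.7564
Station 2: ρ₂ = 2.432/11.8 = 0.2061, L₂ = ρ₂/(1-ρ₂) = 0.2061/(1-0.2061) = 0.2596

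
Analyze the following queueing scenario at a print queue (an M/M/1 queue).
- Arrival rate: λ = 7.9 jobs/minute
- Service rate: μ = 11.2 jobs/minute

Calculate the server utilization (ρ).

Server utilization: ρ = λ/μ
ρ = 7.9/11.2 = 0.7054
The server is busy 70.54% of the time.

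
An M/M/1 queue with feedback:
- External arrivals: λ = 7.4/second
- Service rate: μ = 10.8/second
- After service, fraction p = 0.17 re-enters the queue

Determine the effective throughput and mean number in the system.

Effective arrival rate: λ_eff = λ/(1-p) = 7.4/(1-0.17) = 7.4/0.83 = 8.9156627
ρ = λ_eff/μ = 8.9156627/10.8 = 0.8255243
L = ρ/(1-ρ) = 0.8255243/(1-0.8255243) = 4.7315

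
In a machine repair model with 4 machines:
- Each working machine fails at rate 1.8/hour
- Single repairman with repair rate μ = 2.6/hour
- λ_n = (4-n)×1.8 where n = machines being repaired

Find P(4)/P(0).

P(4)/P(0) = ∏_{i=0}^{4-1} λ_i/μ_{i+1}
= (4-0)×1.8/2.6 × (4-1)×1.8/2.6 × (4-2)×1.8/2.6 × (4-3)×1.8/2.6
= 5.5133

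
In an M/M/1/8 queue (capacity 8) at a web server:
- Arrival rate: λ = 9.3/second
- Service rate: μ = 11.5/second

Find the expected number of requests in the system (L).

ρ = λ/μ = 9.3/11.5 = 0.8087
P₀ = (1-ρ)/(1-ρ^(K+1)) = (1-0.8087)/(1-0.8087^9) = 0.1913/0.8521 = 0.2245
P_K = P₀×ρ^K = 0.22451 × 0.8087^8 = 0.22451 × 0.18294 = 0.04107
L = ρ[1 - (K+1)ρ^K + Kρ^(K+1)] / [(1-ρ)(1-ρ^(K+1))]
L = 0.8087 × (1 - 9×0.182936 + 8×0.147940) / ((1 - 0.8087) × (1 - 0.147940)) = 2.6647 requests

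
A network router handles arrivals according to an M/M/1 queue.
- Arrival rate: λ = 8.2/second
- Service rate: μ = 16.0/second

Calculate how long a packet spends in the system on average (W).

First, compute utilization: ρ = λ/μ = 8.2/16.0 = 0.5125
For M/M/1: W = 1/(μ-λ)
W = 1/(16.0-8.2) = 1/7.80
W = 0.1282 seconds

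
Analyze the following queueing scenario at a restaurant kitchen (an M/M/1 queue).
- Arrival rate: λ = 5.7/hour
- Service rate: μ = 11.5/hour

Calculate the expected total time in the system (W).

First, compute utilization: ρ = λ/μ = 5.7/11.5 = 0.4957
For M/M/1: W = 1/(μ-λ)
W = 1/(11.5-5.7) = 1/5.80
W = 0.1724 hours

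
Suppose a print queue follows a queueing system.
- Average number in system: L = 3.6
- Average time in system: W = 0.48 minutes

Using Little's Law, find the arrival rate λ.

Little's Law: L = λW, so λ = L/W
λ = 3.6/0.48 = 7.5000 jobs/minute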